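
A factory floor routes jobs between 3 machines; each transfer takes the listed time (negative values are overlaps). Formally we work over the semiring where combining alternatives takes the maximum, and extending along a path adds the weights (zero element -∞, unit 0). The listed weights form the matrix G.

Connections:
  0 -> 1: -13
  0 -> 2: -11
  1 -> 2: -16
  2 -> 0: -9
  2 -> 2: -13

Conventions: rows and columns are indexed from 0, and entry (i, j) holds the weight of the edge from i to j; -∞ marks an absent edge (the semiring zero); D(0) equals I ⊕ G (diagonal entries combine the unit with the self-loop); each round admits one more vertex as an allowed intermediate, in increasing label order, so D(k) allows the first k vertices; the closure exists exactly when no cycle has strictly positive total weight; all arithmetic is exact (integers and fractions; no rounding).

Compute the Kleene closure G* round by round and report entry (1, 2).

D(0):
  [0, -13, -11]
  [-∞, 0, -16]
  [-9, -∞, 0]
D(1):
  [0, -13, -11]
  [-∞, 0, -16]
  [-9, -22, 0]
D(2):
  [0, -13, -11]
  [-∞, 0, -16]
  [-9, -22, 0]
D(3):
  [0, -13, -11]
  [-25, 0, -16]
  [-9, -22, 0]
Answer: G*[1][2] = -16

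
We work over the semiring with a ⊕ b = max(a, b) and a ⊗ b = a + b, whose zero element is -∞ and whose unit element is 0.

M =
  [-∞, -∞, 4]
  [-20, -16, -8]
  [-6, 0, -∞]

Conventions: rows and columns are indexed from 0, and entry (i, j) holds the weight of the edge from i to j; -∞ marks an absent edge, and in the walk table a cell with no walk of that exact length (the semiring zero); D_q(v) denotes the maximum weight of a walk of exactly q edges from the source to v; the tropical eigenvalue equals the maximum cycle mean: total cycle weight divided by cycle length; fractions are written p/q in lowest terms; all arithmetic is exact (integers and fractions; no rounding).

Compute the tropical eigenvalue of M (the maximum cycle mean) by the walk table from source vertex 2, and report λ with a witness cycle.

q=0: [-∞, -∞, 0]
q=1: [-6, 0, -∞]
q=2: [-20, -16, -2]
q=3: [-8, -2, -16]
Optimal cycle mean attained by: cycle 0->2->0, total 4 + (-6), length 2.
Answer: λ = -1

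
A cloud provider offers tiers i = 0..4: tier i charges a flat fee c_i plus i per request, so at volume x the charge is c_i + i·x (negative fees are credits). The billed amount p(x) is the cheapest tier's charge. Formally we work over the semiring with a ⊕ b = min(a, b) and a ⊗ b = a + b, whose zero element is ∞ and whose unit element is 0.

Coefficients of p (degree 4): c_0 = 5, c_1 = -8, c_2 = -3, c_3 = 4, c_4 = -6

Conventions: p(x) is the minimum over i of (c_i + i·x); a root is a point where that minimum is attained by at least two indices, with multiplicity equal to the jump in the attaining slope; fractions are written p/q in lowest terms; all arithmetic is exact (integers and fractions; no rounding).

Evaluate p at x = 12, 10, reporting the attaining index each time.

p(12) = min(5+0·12=5, -8+1·12=4, -3+2·12=21, 4+3·12=40, -6+4·12=42) = 4 (attained by i=1)
p(10) = min(5+0·10=5, -8+1·10=2, -3+2·10=17, 4+3·10=34, -6+4·10=34) = 2 (attained by i=1)
Answer: p(12) = 4; p(10) = 2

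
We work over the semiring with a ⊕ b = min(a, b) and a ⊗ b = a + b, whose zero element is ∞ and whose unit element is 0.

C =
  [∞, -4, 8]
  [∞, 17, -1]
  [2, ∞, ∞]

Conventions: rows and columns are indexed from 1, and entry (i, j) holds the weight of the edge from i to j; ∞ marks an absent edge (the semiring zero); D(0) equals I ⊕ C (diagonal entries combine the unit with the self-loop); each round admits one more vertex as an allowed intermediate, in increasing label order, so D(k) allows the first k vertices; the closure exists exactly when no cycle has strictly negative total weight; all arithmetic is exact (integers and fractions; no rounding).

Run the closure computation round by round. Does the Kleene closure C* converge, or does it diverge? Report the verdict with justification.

D(0):
  [0, -4, 8]
  [∞, 0, -1]
  [2, ∞, 0]
D(1):
  [0, -4, 8]
  [∞, 0, -1]
  [2, -2, 0]
Detection: at round 2, diagonal entry (3, 3) turns strictly negative.
Key observation: the cycle 3->1->2->3 has total weight 2 + (-4) + (-1), which is strictly negative.
Answer: DIVERGES — negative cycle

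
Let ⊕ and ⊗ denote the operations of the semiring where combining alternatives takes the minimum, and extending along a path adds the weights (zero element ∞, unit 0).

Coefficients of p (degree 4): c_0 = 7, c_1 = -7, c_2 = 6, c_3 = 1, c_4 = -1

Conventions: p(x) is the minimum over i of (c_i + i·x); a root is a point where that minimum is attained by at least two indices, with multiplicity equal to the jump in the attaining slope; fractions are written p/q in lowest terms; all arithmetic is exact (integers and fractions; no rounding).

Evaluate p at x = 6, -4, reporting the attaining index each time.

p(6) = min(7+0·6=7, -7+1·6=-1, 6+2·6=18, 1+3·6=19, -1+4·6=23) = -1 (attained by i=1)
p(-4) = min(7+0·(-4)=7, -7+1·(-4)=-11, 6+2·(-4)=-2, 1+3·(-4)=-11, -1+4·(-4)=-17) = -17 (attained by i=4)
Answer: p(6) = -1; p(-4) = -17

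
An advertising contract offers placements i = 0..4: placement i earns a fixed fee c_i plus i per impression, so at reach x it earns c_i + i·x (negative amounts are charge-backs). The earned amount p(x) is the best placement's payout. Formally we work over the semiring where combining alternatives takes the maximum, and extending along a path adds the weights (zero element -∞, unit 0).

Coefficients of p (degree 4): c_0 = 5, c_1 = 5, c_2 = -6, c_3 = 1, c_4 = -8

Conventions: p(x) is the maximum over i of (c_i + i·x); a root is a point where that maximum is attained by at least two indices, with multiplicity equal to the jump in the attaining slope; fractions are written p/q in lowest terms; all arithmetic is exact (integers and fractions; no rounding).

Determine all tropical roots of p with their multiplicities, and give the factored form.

hull edge (i=0, c=5) to (i=1, c=5): slope 0, span 1
hull edge (i=1, c=5) to (i=3, c=1): slope -2, span 2
hull edge (i=3, c=1) to (i=4, c=-8): slope -9, span 1
Factored form: p(x) = -8 ⊗ (x ⊕ 0) ⊗ (x ⊕ 2) ⊗ (x ⊕ 2) ⊗ (x ⊕ 9)
Answer: roots = 0 (mult 1), 2 (mult 2), 9 (mult 1)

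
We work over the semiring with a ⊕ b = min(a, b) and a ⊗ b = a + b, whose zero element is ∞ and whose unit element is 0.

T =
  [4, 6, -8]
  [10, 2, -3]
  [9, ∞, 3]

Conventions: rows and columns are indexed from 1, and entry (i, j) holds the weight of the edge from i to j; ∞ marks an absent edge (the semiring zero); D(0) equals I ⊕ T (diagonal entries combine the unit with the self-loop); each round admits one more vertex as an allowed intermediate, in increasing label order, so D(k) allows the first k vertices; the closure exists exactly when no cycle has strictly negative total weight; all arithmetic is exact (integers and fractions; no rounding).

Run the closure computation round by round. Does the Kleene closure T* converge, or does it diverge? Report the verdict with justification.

D(0):
  [0, 6, -8]
  [10, 0, -3]
  [9, ∞, 0]
D(1):
  [0, 6, -8]
  [10, 0, -3]
  [9, 15, 0]
D(2):
  [0, 6, -8]
  [10, 0, -3]
  [9, 15, 0]
D(3):
  [0, 6, -8]
  [6, 0, -3]
  [9, 15, 0]
Key observation: every diagonal entry stays at the unit through all rounds, so no improving cycle exists.
Answer: CONVERGES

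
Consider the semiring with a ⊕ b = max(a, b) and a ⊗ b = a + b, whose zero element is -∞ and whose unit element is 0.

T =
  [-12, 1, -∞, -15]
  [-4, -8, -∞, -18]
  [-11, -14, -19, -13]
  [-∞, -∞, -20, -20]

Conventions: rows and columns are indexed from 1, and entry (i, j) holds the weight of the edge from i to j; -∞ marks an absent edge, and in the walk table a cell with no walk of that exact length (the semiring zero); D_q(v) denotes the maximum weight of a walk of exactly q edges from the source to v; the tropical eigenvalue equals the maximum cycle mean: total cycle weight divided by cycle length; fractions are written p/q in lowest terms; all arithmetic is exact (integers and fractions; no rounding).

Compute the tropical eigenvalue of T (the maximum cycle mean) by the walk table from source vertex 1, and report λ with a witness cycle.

q=0: [0, -∞, -∞, -∞]
q=1: [-12, 1, -∞, -15]
q=2: [-3, -7, -35, -17]
q=3: [-11, -2, -37, -18]
q=4: [-6, -10, -38, -20]
Optimal cycle mean attained by: cycle 1->2->1, total 1 + (-4), length 2.
Answer: λ = -3/2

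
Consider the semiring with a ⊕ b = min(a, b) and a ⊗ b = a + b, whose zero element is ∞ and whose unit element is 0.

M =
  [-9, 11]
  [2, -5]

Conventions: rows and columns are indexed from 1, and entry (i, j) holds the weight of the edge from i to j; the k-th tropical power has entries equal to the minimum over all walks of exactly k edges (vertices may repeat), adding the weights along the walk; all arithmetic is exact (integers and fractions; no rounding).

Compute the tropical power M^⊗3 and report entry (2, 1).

M^⊗2:
  [-18, 2]
  [-7, -10]
M^⊗3:
  [-27, -7]
  [-16, -15]
Key observation: the optimum is the walk 2->1->1->1, with weight 2 + (-9) + (-9) = -16.
Optimal value attained by: walk 2->1->1->1.
Answer: (M^⊗3)[2][1] = -16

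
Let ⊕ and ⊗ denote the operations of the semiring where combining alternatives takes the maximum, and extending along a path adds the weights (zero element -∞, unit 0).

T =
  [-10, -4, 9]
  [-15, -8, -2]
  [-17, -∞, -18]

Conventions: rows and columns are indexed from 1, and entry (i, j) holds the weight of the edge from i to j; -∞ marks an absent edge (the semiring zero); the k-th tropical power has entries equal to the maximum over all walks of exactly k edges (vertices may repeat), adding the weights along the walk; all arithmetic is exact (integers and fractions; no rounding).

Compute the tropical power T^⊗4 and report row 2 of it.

T^⊗2:
  [-8, -12, -1]
  [-19, -16, -6]
  [-27, -21, -8]
T^⊗3:
  [-18, -12, 1]
  [-23, -23, -10]
  [-25, -29, -18]
T^⊗4:
  [-16, -20, -9]
  [-27, -27, -14]
  [-35, -29, -16]
Answer: row 2 of T^⊗4 = [-27, -27, -14]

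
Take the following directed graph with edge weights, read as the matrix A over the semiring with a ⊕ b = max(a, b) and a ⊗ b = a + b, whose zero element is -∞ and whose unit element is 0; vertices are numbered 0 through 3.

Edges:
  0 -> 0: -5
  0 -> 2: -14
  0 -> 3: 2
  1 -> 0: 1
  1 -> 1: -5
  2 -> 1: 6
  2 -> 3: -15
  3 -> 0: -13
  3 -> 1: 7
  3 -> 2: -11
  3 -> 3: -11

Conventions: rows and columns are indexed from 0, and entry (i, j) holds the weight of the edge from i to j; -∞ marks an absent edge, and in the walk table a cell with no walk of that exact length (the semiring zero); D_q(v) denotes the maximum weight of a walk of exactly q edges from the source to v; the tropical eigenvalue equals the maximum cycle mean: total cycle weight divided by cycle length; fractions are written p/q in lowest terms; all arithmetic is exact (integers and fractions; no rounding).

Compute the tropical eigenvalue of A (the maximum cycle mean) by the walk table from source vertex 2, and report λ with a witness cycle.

q=0: [-∞, -∞, 0, -∞]
q=1: [-∞, 6, -∞, -15]
q=2: [7, 1, -26, -26]
q=3: [2, -4, -7, 9]
q=4: [-3, 16, -2, 4]
Optimal cycle mean attained by: cycle 0->3->1->0, total 2 + 7 + 1, length 3.
Answer: λ = 10/3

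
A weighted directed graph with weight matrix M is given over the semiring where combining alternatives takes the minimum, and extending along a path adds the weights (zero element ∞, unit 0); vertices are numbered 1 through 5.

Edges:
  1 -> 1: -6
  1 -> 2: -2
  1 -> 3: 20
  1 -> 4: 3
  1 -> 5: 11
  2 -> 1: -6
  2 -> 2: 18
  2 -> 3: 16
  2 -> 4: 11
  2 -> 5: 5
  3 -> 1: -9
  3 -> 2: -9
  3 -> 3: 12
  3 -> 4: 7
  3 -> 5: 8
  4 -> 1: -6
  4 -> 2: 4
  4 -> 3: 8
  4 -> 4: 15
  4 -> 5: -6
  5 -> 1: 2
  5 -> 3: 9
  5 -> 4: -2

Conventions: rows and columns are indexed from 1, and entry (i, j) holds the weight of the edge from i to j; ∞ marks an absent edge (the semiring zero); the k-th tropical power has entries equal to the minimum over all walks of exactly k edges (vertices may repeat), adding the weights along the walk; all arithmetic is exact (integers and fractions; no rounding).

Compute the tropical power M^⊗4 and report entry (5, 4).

M^⊗2:
  [-12, -8, 11, -3, -3]
  [-12, -8, 14, -3, 5]
  [-15, -11, 7, -6, -4]
  [-12, -8, 3, -8, 5]
  [-8, 0, 6, 5, -8]
M^⊗3:
  [-18, -14, 5, -9, -9]
  [-18, -14, 5, -9, -9]
  [-21, -17, 2, -12, -12]
  [-18, -14, 0, -9, -14]
  [-14, -10, 1, -10, -1]
M^⊗4:
  [-24, -20, -1, -15, -15]
  [-24, -20, -1, -15, -15]
  [-27, -23, -4, -18, -18]
  [-24, -20, -5, -16, -15]
  [-20, -16, -2, -11, -16]
Key observation: the optimum is the walk 5->4->1->1->4, with weight (-2) + (-6) + (-6) + 3 = -11.
Optimal value attained by: walk 5->4->1->1->4.
Answer: (M^⊗4)[5][4] = -11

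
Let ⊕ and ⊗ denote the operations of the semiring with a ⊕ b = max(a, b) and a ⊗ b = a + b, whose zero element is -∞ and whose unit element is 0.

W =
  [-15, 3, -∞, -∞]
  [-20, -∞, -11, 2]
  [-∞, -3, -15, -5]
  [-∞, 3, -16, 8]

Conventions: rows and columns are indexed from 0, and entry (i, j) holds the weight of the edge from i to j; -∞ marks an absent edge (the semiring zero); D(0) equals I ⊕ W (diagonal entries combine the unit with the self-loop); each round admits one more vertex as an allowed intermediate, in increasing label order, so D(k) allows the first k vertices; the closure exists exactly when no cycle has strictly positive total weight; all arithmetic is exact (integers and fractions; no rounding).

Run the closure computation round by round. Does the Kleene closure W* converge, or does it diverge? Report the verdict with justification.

Detection: at round 0, diagonal entry (3, 3) turns strictly positive.
Key observation: the cycle 3->3 has total weight 8, which is strictly positive.
Answer: DIVERGES — positive cycle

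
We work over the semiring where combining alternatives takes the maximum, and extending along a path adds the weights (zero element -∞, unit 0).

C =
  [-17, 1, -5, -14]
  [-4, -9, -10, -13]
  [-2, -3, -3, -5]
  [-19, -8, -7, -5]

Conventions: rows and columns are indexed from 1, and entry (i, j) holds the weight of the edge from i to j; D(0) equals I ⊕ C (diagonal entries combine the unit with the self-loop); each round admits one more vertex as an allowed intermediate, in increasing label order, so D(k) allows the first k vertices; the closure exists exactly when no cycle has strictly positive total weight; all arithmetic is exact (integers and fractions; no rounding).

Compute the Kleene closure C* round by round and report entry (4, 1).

D(0):
  [0, 1, -5, -14]
  [-4, 0, -10, -13]
  [-2, -3, 0, -5]
  [-19, -8, -7, 0]
D(1):
  [0, 1, -5, -14]
  [-4, 0, -9, -13]
  [-2, -1, 0, -5]
  [-19, -8, -7, 0]
D(2):
  [0, 1, -5, -12]
  [-4, 0, -9, -13]
  [-2, -1, 0, -5]
  [-12, -8, -7, 0]
D(3):
  [0, 1, -5, -10]
  [-4, 0, -9, -13]
  [-2, -1, 0, -5]
  [-9, -8, -7, 0]
D(4):
  [0, 1, -5, -10]
  [-4, 0, -9, -13]
  [-2, -1, 0, -5]
  [-9, -8, -7, 0]
Answer: C*[4][1] = -9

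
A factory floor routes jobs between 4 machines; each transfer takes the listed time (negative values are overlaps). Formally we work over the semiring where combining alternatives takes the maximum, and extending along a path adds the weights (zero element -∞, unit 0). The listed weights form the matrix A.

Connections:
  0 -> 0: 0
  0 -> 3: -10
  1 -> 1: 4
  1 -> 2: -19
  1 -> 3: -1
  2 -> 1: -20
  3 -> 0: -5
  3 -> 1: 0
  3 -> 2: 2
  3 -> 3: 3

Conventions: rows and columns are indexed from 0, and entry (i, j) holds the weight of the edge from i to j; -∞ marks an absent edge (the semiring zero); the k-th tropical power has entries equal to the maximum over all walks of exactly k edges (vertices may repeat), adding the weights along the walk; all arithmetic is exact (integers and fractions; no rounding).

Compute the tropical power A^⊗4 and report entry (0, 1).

A^⊗2:
  [0, -10, -8, -7]
  [-6, 8, 1, 3]
  [-∞, -16, -39, -21]
  [-2, 4, 5, 6]
A^⊗3:
  [0, -6, -5, -4]
  [-2, 12, 5, 7]
  [-26, -12, -19, -17]
  [1, 8, 8, 9]
A^⊗4:
  [0, -2, -2, -1]
  [2, 16, 9, 11]
  [-22, -8, -15, -13]
  [4, 12, 11, 12]
Key observation: the optimum is the walk 0->3->1->1->1, with weight (-10) + 0 + 4 + 4 = -2.
Optimal value attained by: walk 0->3->1->1->1.
Answer: (A^⊗4)[0][1] = -2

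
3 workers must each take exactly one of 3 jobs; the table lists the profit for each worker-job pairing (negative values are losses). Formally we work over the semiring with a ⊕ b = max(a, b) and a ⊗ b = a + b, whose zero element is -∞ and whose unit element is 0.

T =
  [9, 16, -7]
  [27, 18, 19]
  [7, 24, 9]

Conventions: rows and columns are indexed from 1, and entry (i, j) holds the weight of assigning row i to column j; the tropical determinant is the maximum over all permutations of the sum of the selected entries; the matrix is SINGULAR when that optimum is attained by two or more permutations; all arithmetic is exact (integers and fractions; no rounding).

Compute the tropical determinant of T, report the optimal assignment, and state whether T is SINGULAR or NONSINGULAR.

σ = (1, 2, 3): 9 + 18 + 9 = 36
σ = (1, 3, 2): 9 + 19 + 24 = 52
σ = (2, 1, 3): 16 + 27 + 9 = 52
σ = (2, 3, 1): 16 + 19 + 7 = 42
σ = (3, 1, 2): (-7) + 27 + 24 = 44
σ = (3, 2, 1): (-7) + 18 + 7 = 18
Optimal value attained by: σ = (1, 3, 2).
Answer: det⊕(T) = 52; verdict: SINGULAR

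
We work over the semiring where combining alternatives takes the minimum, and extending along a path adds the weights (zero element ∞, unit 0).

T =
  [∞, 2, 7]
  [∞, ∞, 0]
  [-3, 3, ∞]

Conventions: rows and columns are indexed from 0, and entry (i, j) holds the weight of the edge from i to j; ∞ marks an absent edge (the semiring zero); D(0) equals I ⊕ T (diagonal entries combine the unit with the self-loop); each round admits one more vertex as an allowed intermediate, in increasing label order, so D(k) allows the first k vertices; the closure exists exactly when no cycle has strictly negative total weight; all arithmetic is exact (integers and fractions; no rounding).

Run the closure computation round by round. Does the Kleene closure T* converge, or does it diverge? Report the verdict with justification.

D(0):
  [0, 2, 7]
  [∞, 0, 0]
  [-3, 3, 0]
D(1):
  [0, 2, 7]
  [∞, 0, 0]
  [-3, -1, 0]
Detection: at round 2, diagonal entry (2, 2) turns strictly negative.
Key observation: the cycle 2->0->1->2 has total weight (-3) + 2 + 0, which is strictly negative.
Answer: DIVERGES — negative cycle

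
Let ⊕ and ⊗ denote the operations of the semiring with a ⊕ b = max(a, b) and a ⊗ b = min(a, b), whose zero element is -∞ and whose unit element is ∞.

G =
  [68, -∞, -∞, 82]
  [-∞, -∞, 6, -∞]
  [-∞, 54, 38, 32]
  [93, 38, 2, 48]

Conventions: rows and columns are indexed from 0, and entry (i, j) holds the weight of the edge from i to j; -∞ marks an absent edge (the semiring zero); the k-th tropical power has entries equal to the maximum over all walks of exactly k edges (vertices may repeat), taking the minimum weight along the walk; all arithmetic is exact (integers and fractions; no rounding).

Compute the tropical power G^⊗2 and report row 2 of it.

G^⊗2:
  [82, 38, 2, 68]
  [-∞, 6, 6, 6]
  [32, 38, 38, 32]
  [68, 38, 6, 82]
Answer: row 2 of G^⊗2 = [32, 38, 38, 32]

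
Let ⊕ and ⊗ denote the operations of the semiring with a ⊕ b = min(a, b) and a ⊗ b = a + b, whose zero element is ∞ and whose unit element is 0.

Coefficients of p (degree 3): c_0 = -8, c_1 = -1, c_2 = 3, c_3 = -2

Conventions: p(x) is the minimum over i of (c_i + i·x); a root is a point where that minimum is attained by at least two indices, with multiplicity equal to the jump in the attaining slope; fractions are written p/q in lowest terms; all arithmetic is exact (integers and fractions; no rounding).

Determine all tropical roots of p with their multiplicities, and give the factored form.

hull edge (i=0, c=-8) to (i=3, c=-2): slope 2, span 3
Factored form: p(x) = -2 ⊗ (x ⊕ (-2)) ⊗ (x ⊕ (-2)) ⊗ (x ⊕ (-2))
Answer: roots = -2 (mult 3)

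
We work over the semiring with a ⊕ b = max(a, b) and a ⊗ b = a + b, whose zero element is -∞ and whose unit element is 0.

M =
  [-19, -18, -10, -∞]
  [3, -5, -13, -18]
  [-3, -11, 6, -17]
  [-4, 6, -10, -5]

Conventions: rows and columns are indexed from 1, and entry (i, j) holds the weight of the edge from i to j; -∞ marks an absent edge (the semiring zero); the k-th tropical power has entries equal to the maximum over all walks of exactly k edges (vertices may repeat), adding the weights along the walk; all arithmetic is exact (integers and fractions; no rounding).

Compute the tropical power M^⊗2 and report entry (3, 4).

M^⊗2:
  [-13, -21, -4, -27]
  [-2, -10, -7, -23]
  [3, -5, 12, -11]
  [9, 1, -4, -10]
Key observation: the optimum is the walk 3->3->4, with weight 6 + (-17) = -11.
Optimal value attained by: walk 3->3->4.
Answer: (M^⊗2)[3][4] = -11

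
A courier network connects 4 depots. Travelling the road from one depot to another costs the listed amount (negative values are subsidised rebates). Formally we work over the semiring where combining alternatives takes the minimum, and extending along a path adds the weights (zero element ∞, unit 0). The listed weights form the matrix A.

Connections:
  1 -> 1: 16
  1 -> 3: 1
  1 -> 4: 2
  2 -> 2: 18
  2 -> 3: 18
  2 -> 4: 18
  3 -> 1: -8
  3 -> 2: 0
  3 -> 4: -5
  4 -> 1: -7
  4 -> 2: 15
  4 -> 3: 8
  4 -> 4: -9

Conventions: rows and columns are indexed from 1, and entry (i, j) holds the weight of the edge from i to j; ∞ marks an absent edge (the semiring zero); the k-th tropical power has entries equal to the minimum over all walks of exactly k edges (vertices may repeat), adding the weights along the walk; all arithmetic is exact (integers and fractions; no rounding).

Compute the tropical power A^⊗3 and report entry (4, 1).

A^⊗2:
  [-7, 1, 10, -7]
  [10, 18, 26, 9]
  [-12, 10, -7, -14]
  [-16, 6, -6, -18]
A^⊗3:
  [-14, 8, -6, -16]
  [2, 24, 11, 0]
  [-21, -7, -11, -23]
  [-25, -6, -15, -27]
Key observation: the optimum is the walk 4->4->4->1, with weight (-9) + (-9) + (-7) = -25.
Optimal value attained by: walk 4->4->4->1.
Answer: (A^⊗3)[4][1] = -25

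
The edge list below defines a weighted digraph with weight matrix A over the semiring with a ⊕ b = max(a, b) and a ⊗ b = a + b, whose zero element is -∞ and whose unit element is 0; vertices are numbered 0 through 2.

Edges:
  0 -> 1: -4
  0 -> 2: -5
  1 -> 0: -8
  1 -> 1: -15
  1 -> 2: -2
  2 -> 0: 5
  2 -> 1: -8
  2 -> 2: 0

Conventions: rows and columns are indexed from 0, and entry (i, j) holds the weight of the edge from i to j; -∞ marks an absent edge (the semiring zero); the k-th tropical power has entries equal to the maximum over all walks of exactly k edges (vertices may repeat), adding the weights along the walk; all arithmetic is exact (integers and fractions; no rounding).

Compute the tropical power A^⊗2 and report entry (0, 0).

A^⊗2:
  [0, -13, -5]
  [3, -10, -2]
  [5, 1, 0]
Key observation: the optimum is the walk 0->2->0, with weight (-5) + 5 = 0.
Optimal value attained by: walk 0->2->0.
Answer: (A^⊗2)[0][0] = 0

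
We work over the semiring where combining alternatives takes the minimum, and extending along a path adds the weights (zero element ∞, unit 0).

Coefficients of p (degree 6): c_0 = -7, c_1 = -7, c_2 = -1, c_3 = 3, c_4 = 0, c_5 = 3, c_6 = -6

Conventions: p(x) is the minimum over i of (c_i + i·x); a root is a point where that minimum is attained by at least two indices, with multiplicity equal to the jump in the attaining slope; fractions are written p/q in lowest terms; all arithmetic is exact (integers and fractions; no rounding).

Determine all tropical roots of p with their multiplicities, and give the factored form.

hull edge (i=0, c=-7) to (i=1, c=-7): slope 0, span 1
hull edge (i=1, c=-7) to (i=6, c=-6): slope 1/5, span 5
Factored form: p(x) = -6 ⊗ (x ⊕ (-1/5)) ⊗ (x ⊕ (-1/5)) ⊗ (x ⊕ (-1/5)) ⊗ (x ⊕ (-1/5)) ⊗ (x ⊕ (-1/5)) ⊗ (x ⊕ 0)
Answer: roots = -1/5 (mult 5), 0 (mult 1)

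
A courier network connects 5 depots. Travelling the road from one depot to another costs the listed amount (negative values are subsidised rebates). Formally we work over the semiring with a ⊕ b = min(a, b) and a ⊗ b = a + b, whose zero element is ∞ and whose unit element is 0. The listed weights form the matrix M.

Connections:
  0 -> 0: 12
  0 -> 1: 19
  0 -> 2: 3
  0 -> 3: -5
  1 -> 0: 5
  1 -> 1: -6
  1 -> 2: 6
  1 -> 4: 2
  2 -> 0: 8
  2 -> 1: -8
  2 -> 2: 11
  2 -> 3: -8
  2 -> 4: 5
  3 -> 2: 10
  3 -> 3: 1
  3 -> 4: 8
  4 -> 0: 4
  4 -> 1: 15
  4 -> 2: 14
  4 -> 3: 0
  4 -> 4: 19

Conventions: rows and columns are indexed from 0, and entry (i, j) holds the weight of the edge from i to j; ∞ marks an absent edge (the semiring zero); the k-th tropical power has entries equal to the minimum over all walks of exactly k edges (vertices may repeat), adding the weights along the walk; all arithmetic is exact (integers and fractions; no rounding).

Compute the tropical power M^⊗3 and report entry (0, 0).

M^⊗2:
  [11, -5, 5, -5, 3]
  [-1, -12, 0, -2, -4]
  [-3, -14, -2, -7, -6]
  [12, 2, 11, 2, 9]
  [16, 6, 7, -1, 8]
M^⊗3:
  [0, -11, 1, -4, -3]
  [-7, -18, -6, -8, -10]
  [-9, -20, -8, -10, -12]
  [7, -4, 8, 3, 4]
  [11, -1, 9, -1, 7]
Key observation: the optimum is the walk 0->2->1->0, with weight 3 + (-8) + 5 = 0.
Optimal value attained by: walk 0->2->1->0.
Answer: (M^⊗3)[0][0] = 0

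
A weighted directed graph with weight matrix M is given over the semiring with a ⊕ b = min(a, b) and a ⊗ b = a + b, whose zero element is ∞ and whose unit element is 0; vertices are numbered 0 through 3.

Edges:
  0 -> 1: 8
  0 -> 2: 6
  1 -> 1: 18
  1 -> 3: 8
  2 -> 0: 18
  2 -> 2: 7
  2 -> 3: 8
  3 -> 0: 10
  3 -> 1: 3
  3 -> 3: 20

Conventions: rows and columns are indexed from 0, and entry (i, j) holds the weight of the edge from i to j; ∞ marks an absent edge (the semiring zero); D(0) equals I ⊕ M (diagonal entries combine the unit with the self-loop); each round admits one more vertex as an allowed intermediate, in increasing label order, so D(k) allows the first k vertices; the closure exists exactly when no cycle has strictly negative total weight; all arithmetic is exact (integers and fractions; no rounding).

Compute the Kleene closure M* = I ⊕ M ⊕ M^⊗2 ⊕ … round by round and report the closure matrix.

D(0):
  [0, 8, 6, ∞]
  [∞, 0, ∞, 8]
  [18, ∞, 0, 8]
  [10, 3, ∞, 0]
D(1):
  [0, 8, 6, ∞]
  [∞, 0, ∞, 8]
  [18, 26, 0, 8]
  [10, 3, 16, 0]
D(2):
  [0, 8, 6, 16]
  [∞, 0, ∞, 8]
  [18, 26, 0, 8]
  [10, 3, 16, 0]
D(3):
  [0, 8, 6, 14]
  [∞, 0, ∞, 8]
  [18, 26, 0, 8]
  [10, 3, 16, 0]
D(4):
  [0, 8, 6, 14]
  [18, 0, 24, 8]
  [18, 11, 0, 8]
  [10, 3, 16, 0]
Answer: M* = [[0, 8, 6, 14], [18, 0, 24, 8], [18, 11, 0, 8], [10, 3, 16, 0]]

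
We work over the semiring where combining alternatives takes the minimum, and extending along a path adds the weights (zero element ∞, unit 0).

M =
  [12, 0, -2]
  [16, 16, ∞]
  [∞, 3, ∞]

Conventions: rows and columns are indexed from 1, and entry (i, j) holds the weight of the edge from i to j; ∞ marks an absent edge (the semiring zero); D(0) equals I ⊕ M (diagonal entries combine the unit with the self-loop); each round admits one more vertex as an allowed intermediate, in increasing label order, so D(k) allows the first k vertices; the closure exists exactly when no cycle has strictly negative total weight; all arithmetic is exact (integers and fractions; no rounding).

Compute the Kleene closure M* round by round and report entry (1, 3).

D(0):
  [0, 0, -2]
  [16, 0, ∞]
  [∞, 3, 0]
D(1):
  [0, 0, -2]
  [16, 0, 14]
  [∞, 3, 0]
D(2):
  [0, 0, -2]
  [16, 0, 14]
  [19, 3, 0]
D(3):
  [0, 0, -2]
  [16, 0, 14]
  [19, 3, 0]
Answer: M*[1][3] = -2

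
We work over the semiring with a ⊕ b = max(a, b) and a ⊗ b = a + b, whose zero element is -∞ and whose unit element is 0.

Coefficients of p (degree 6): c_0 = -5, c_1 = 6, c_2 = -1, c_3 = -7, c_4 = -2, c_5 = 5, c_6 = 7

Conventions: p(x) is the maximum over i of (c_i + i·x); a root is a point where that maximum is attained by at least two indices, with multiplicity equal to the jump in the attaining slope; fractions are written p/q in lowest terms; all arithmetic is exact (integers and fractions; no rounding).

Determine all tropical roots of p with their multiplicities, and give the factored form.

hull edge (i=0, c=-5) to (i=1, c=6): slope 11, span 1
hull edge (i=1, c=6) to (i=6, c=7): slope 1/5, span 5
Factored form: p(x) = 7 ⊗ (x ⊕ (-11)) ⊗ (x ⊕ (-1/5)) ⊗ (x ⊕ (-1/5)) ⊗ (x ⊕ (-1/5)) ⊗ (x ⊕ (-1/5)) ⊗ (x ⊕ (-1/5))
Answer: roots = -11 (mult 1), -1/5 (mult 5)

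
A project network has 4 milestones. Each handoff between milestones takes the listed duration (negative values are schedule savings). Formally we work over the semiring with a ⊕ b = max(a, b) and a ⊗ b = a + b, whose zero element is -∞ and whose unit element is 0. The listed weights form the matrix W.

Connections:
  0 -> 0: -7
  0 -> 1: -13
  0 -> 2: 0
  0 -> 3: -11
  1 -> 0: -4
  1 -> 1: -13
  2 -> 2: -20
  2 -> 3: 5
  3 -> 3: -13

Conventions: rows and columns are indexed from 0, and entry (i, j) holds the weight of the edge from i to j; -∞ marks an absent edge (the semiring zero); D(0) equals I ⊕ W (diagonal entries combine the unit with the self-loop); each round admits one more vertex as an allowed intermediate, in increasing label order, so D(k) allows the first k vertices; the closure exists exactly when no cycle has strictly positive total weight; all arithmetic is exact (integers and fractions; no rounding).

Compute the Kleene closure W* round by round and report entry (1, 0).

D(0):
  [0, -13, 0, -11]
  [-4, 0, -∞, -∞]
  [-∞, -∞, 0, 5]
  [-∞, -∞, -∞, 0]
D(1):
  [0, -13, 0, -11]
  [-4, 0, -4, -15]
  [-∞, -∞, 0, 5]
  [-∞, -∞, -∞, 0]
D(2):
  [0, -13, 0, -11]
  [-4, 0, -4, -15]
  [-∞, -∞, 0, 5]
  [-∞, -∞, -∞, 0]
D(3):
  [0, -13, 0, 5]
  [-4, 0, -4, 1]
  [-∞, -∞, 0, 5]
  [-∞, -∞, -∞, 0]
D(4):
  [0, -13, 0, 5]
  [-4, 0, -4, 1]
  [-∞, -∞, 0, 5]
  [-∞, -∞, -∞, 0]
Answer: W*[1][0] = -4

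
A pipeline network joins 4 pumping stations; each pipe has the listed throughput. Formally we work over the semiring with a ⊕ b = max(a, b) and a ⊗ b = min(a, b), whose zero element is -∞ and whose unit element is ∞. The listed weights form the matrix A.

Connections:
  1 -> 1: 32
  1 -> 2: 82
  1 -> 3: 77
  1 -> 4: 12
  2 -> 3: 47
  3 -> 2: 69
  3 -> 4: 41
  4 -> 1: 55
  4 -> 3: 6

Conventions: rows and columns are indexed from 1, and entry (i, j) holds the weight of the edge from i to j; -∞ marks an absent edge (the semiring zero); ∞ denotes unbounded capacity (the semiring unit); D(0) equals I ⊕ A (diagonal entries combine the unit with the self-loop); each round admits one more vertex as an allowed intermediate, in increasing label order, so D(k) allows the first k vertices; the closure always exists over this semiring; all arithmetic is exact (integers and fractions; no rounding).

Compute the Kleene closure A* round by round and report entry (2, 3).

D(0):
  [∞, 82, 77, 12]
  [-∞, ∞, 47, -∞]
  [-∞, 69, ∞, 41]
  [55, -∞, 6, ∞]
D(1):
  [∞, 82, 77, 12]
  [-∞, ∞, 47, -∞]
  [-∞, 69, ∞, 41]
  [55, 55, 55, ∞]
D(2):
  [∞, 82, 77, 12]
  [-∞, ∞, 47, -∞]
  [-∞, 69, ∞, 41]
  [55, 55, 55, ∞]
D(3):
  [∞, 82, 77, 41]
  [-∞, ∞, 47, 41]
  [-∞, 69, ∞, 41]
  [55, 55, 55, ∞]
D(4):
  [∞, 82, 77, 41]
  [41, ∞, 47, 41]
  [41, 69, ∞, 41]
  [55, 55, 55, ∞]
Answer: A*[2][3] = 47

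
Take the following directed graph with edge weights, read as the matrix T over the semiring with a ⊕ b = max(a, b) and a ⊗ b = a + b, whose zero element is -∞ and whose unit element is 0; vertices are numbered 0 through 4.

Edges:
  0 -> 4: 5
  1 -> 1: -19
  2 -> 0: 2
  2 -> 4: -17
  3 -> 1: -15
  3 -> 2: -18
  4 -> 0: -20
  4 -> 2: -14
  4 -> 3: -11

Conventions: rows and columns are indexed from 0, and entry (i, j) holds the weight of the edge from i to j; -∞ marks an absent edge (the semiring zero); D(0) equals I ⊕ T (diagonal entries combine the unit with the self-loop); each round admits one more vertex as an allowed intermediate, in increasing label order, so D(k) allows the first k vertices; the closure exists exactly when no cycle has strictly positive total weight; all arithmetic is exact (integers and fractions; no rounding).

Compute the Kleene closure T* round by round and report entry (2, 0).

D(0):
  [0, -∞, -∞, -∞, 5]
  [-∞, 0, -∞, -∞, -∞]
  [2, -∞, 0, -∞, -17]
  [-∞, -15, -18, 0, -∞]
  [-20, -∞, -14, -11, 0]
D(1):
  [0, -∞, -∞, -∞, 5]
  [-∞, 0, -∞, -∞, -∞]
  [2, -∞, 0, -∞, 7]
  [-∞, -15, -18, 0, -∞]
  [-20, -∞, -14, -11, 0]
D(2):
  [0, -∞, -∞, -∞, 5]
  [-∞, 0, -∞, -∞, -∞]
  [2, -∞, 0, -∞, 7]
  [-∞, -15, -18, 0, -∞]
  [-20, -∞, -14, -11, 0]
D(3):
  [0, -∞, -∞, -∞, 5]
  [-∞, 0, -∞, -∞, -∞]
  [2, -∞, 0, -∞, 7]
  [-16, -15, -18, 0, -11]
  [-12, -∞, -14, -11, 0]
D(4):
  [0, -∞, -∞, -∞, 5]
  [-∞, 0, -∞, -∞, -∞]
  [2, -∞, 0, -∞, 7]
  [-16, -15, -18, 0, -11]
  [-12, -26, -14, -11, 0]
D(5):
  [0, -21, -9, -6, 5]
  [-∞, 0, -∞, -∞, -∞]
  [2, -19, 0, -4, 7]
  [-16, -15, -18, 0, -11]
  [-12, -26, -14, -11, 0]
Answer: T*[2][0] = 2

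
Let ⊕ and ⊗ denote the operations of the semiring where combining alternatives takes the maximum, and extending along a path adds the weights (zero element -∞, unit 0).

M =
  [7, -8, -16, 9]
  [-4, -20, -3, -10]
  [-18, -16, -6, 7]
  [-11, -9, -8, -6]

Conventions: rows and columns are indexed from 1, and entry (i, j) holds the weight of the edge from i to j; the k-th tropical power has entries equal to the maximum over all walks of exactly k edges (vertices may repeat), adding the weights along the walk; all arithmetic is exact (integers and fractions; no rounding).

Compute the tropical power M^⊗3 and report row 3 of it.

M^⊗2:
  [14, 0, 1, 16]
  [3, -12, -9, 5]
  [-4, -2, -1, 1]
  [-4, -15, -12, -1]
M^⊗3:
  [21, 7, 8, 23]
  [10, -4, -3, 12]
  [3, -8, -5, 6]
  [3, -10, -9, 5]
Answer: row 3 of M^⊗3 = [3, -8, -5, 6]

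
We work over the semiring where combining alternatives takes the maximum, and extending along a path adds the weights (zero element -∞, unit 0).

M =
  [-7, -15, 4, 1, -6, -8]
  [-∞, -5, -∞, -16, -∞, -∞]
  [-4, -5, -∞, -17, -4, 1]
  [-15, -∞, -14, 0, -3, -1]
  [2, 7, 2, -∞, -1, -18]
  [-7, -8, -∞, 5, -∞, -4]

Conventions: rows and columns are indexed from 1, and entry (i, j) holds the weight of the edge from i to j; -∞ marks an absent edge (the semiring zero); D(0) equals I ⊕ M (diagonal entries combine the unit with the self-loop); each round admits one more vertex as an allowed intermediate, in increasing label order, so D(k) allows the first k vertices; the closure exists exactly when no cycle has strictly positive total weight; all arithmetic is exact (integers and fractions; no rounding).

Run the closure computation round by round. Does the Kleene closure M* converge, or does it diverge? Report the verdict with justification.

D(0):
  [0, -15, 4, 1, -6, -8]
  [-∞, 0, -∞, -16, -∞, -∞]
  [-4, -5, 0, -17, -4, 1]
  [-15, -∞, -14, 0, -3, -1]
  [2, 7, 2, -∞, 0, -18]
  [-7, -8, -∞, 5, -∞, 0]
D(1):
  [0, -15, 4, 1, -6, -8]
  [-∞, 0, -∞, -16, -∞, -∞]
  [-4, -5, 0, -3, -4, 1]
  [-15, -30, -11, 0, -3, -1]
  [2, 7, 6, 3, 0, -6]
  [-7, -8, -3, 5, -13, 0]
D(2):
  [0, -15, 4, 1, -6, -8]
  [-∞, 0, -∞, -16, -∞, -∞]
  [-4, -5, 0, -3, -4, 1]
  [-15, -30, -11, 0, -3, -1]
  [2, 7, 6, 3, 0, -6]
  [-7, -8, -3, 5, -13, 0]
Detection: at round 3, diagonal entry (5, 5) turns strictly positive.
Key observation: the cycle 5->1->3->5 has total weight 2 + 4 + (-4), which is strictly positive.
Answer: DIVERGES — positive cycle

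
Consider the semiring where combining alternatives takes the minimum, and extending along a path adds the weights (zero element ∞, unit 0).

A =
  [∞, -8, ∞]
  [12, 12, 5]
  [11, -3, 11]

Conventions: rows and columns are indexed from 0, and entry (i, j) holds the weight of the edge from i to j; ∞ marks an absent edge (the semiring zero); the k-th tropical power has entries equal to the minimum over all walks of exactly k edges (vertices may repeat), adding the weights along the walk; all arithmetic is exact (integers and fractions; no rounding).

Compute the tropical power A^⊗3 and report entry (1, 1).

A^⊗2:
  [4, 4, -3]
  [16, 2, 16]
  [9, 3, 2]
A^⊗3:
  [8, -6, 8]
  [14, 8, 7]
  [13, -1, 8]
Key observation: the optimum is the walk 1->2->0->1, with weight 5 + 11 + (-8) = 8.
Optimal value attained by: walk 1->2->0->1.
Answer: (A^⊗3)[1][1] = 8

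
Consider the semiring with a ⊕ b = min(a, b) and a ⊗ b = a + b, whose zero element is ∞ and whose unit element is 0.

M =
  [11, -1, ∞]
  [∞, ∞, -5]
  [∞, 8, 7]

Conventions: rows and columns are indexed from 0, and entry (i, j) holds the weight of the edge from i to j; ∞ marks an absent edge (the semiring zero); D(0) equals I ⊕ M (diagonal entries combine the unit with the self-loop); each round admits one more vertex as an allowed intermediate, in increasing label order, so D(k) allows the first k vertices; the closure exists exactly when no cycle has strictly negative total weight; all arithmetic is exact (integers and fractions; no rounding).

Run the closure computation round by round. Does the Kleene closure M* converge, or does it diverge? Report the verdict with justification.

D(0):
  [0, -1, ∞]
  [∞, 0, -5]
  [∞, 8, 0]
D(1):
  [0, -1, ∞]
  [∞, 0, -5]
  [∞, 8, 0]
D(2):
  [0, -1, -6]
  [∞, 0, -5]
  [∞, 8, 0]
D(3):
  [0, -1, -6]
  [∞, 0, -5]
  [∞, 8, 0]
Key observation: every diagonal entry stays at the unit through all rounds, so no improving cycle exists.
Answer: CONVERGES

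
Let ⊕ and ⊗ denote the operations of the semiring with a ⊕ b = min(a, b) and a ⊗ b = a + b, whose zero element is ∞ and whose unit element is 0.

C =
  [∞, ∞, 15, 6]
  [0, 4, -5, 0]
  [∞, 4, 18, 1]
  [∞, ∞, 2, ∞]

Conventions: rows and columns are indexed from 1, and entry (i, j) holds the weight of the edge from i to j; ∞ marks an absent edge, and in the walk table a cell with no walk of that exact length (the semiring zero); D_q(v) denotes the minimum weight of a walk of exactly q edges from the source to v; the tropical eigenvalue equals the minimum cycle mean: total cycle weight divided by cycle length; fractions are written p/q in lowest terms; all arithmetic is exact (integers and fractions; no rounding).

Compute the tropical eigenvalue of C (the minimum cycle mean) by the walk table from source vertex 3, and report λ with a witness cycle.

q=0: [∞, ∞, 0, ∞]
q=1: [∞, 4, 18, 1]
q=2: [4, 8, -1, 4]
q=3: [8, 3, 3, 0]
q=4: [3, 7, -2, 3]
Optimal cycle mean attained by: cycle 2->3->2, total (-5) + 4, length 2.
Answer: λ = -1/2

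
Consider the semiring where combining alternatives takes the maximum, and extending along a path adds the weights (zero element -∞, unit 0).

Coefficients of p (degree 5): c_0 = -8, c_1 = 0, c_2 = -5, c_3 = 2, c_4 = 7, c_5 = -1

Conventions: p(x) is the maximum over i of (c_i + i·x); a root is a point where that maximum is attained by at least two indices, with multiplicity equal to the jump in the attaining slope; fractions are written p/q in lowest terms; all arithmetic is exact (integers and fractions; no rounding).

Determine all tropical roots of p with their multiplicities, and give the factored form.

hull edge (i=0, c=-8) to (i=1, c=0): slope 8, span 1
hull edge (i=1, c=0) to (i=4, c=7): slope 7/3, span 3
hull edge (i=4, c=7) to (i=5, c=-1): slope -8, span 1
Factored form: p(x) = -1 ⊗ (x ⊕ (-8)) ⊗ (x ⊕ (-7/3)) ⊗ (x ⊕ (-7/3)) ⊗ (x ⊕ (-7/3)) ⊗ (x ⊕ 8)
Answer: roots = -8 (mult 1), -7/3 (mult 3), 8 (mult 1)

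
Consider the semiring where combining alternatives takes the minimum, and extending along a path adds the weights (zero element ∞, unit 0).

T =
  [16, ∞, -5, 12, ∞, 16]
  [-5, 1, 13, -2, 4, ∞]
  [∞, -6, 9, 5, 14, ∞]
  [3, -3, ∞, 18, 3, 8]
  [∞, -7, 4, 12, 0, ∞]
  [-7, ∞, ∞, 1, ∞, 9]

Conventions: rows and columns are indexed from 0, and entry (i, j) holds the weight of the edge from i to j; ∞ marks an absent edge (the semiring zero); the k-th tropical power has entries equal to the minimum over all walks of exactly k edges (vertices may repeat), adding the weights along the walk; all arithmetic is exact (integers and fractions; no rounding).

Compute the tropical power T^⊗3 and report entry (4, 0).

T^⊗2:
  [9, -11, 4, 0, 9, 20]
  [-4, -5, -10, -1, 1, 6]
  [-11, -5, 7, -8, -2, 13]
  [-8, -4, -2, -5, 1, 17]
  [-12, -7, 4, -9, -3, 20]
  [2, -2, -12, 5, 4, 9]
T^⊗3:
  [-16, -10, 2, -13, -7, 8]
  [-10, -16, -9, -7, -1, 7]
  [-10, -11, -16, -7, -5, 0]
  [-9, -8, -13, -6, -2, 3]
  [-12, -12, -17, -9, -6, -1]
  [-7, -18, -3, -7, 2, 13]
Key observation: the optimum is the walk 4->4->1->0, with weight 0 + (-7) + (-5) = -12.
Optimal value attained by: walk 4->4->1->0.
Answer: (T^⊗3)[4][0] = -12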